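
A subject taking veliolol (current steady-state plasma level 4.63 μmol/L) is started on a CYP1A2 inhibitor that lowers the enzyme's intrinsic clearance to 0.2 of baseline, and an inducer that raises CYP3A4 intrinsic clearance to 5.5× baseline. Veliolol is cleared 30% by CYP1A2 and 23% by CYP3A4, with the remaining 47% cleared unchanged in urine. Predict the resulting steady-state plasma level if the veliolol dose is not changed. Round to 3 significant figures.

The CYP1A2 pathway (30% of clearance) falls to 0.2× activity: 0.3 × 0.2 = 0.06.
The CYP3A4 pathway (23% of clearance) rises to 5.5× activity: 0.23 × 5.5 = 1.265.
Non-CYP routes (47%) are unchanged.
New clearance relative to baseline: 0.06 + 1.265 + 0.47 = 1.795.
New steady-state plasma level = 4.63 / 1.795 = 2.58 μmol/L (concentration scales inversely with clearance).

2.58 μmol/L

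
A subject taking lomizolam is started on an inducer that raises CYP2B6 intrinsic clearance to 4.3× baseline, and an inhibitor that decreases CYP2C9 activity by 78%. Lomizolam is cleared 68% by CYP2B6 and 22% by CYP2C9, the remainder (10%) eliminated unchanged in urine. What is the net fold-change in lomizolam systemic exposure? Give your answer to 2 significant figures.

0.33

The CYP2B6 pathway (68% of clearance) rises to 4.3× activity: 0.68 × 4.3 = 2.924.
The CYP2C9 pathway (22% of clearance) falls to 0.22× activity: 0.22 × 0.22 = 0.0484.
The remaining 10% of clearance is unaffected.
CL_new/CL_old = 2.924 + 0.0484 + 0.1 = 3.0724.
Net systemic exposure ratio = 1 / 3.0724 = 0.33.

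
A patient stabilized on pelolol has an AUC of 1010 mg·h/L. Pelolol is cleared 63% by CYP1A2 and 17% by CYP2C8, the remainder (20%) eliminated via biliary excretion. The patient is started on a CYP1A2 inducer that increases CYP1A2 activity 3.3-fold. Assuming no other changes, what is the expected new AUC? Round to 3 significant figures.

The CYP1A2 pathway (63% of clearance) increases to 3.3× activity: 0.63 × 3.3 = 2.079.
CYP2C8 (17%) and the residual 20% are unaffected.
New clearance relative to baseline: 2.079 + 0.17 + 0.2 = 2.449.
New AUC = baseline ÷ relative clearance = 1010 / 2.449 = 412 mg·h/L.

412 mg·h/L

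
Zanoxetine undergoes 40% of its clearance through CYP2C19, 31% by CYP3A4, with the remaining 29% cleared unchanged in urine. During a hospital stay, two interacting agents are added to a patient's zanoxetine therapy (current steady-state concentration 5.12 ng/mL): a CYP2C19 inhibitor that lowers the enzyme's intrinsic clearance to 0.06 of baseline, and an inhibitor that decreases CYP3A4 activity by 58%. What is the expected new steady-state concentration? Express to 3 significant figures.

CYP2C19: 0.4 × 0.06 = 0.024
CYP3A4: 0.31 × 0.42 = 0.1302
Other: 0.29 (unchanged)
CL_new/CL_old = 0.024 + 0.1302 + 0.29 = 0.4442.
Steady-state concentration ∝ 1/CL: new value = 5.12 / 0.4442 = 11.5 ng/mL.

11.5 ng/mL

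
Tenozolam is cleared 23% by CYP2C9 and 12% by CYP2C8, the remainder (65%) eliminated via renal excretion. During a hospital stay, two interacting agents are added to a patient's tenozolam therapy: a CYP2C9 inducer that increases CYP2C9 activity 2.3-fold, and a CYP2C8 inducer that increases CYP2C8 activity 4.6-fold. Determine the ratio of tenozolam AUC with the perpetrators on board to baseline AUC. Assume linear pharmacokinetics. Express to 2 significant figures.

The CYP2C9 pathway (23% of clearance) rises to 2.3× activity: 0.23 × 2.3 = 0.529.
The CYP2C8 pathway (12% of clearance) increases to 4.6× activity: 0.12 × 4.6 = 0.552.
Non-CYP routes (65%) are unchanged.
CL_new/CL_old = 0.529 + 0.552 + 0.65 = 1.731.
Net AUC ratio = 1 / 1.731 = 0.58.

0.58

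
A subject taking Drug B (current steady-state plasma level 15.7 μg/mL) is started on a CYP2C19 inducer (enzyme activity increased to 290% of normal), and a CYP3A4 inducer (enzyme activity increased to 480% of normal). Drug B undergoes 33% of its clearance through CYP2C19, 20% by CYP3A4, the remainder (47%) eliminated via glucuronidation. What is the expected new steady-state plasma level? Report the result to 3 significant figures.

6.58 μg/mL

The CYP2C19 pathway (33% of clearance) rises to 2.9× activity: 0.33 × 2.9 = 0.957.
The CYP3A4 pathway (20% of clearance) is boosted to 4.8× activity: 0.2 × 4.8 = 0.96.
The remaining 47% of clearance is unaffected.
New clearance relative to baseline: 0.957 + 0.96 + 0.47 = 2.387.
New steady-state plasma level = 15.7 / 2.387 = 6.58 μg/mL (concentration scales inversely with clearance).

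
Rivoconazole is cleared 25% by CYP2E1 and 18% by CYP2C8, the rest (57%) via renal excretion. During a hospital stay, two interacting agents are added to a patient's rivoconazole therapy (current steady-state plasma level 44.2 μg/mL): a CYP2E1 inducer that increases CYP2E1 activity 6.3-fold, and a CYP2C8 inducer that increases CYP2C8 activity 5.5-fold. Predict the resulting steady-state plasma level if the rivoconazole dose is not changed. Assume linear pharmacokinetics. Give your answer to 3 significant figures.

CYP2E1: 0.25 × 6.3 = 1.575
CYP2C8: 0.18 × 5.5 = 0.99
Other: 0.57 (unchanged)
New clearance relative to baseline: 1.575 + 0.99 + 0.57 = 3.135.
Steady-state plasma level ∝ 1/CL: new value = 44.2 / 3.135 = 14.1 μg/mL.

14.1 μg/mL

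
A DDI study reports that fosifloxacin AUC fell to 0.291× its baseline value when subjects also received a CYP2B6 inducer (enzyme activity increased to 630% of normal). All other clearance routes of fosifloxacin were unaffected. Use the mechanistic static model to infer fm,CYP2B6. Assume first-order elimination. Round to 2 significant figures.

Call the CYP2B6 fraction fm. After the interaction, CL_new/CL_old = fm × 6.3 + (1 − fm).
AUC ratio = 1 / (new CL fraction), so new CL fraction = 1 / 0.291 = 3.436.
fm × 6.3 + 1 − fm = 3.436  ⇒  fm × (6.3 − 1) = 2.436  ⇒  fm = 0.46.

0.46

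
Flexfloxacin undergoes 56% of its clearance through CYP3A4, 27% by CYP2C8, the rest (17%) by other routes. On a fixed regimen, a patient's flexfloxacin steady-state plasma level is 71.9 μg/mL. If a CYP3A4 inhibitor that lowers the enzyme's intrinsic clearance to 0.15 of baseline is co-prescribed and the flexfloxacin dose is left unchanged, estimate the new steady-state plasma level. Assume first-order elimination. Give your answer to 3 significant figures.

137 μg/mL

The CYP3A4 pathway (56% of clearance) falls to 0.15× activity: 0.56 × 0.15 = 0.084.
CYP2C8 (27%) and the residual 17% are unaffected.
Relative clearance = 0.084 + 0.27 + 0.17 = 0.524.
Steady-state plasma level ∝ 1/CL, so new value = 71.9 / 0.524 = 137 μg/mL.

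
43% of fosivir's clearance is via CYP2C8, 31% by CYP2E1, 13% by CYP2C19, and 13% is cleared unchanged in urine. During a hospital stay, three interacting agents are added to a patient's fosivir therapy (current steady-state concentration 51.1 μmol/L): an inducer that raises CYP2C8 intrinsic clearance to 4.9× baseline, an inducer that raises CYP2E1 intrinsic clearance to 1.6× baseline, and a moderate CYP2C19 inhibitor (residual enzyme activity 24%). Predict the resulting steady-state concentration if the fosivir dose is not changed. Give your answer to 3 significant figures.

The CYP2C8 pathway (43% of clearance) is boosted to 4.9× activity: 0.43 × 4.9 = 2.107.
The CYP2E1 pathway (31% of clearance) increases to 1.6× activity: 0.31 × 1.6 = 0.496.
The CYP2C19 pathway (13% of clearance) drops to 0.24× activity: 0.13 × 0.24 = 0.0312.
The remaining 13% of clearance is unaffected.
Relative clearance = 2.107 + 0.496 + 0.0312 + 0.13 = 2.7642.
Steady-state concentration ∝ 1/CL: new value = 51.1 / 2.7642 = 18.5 μmol/L.

18.5 μmol/L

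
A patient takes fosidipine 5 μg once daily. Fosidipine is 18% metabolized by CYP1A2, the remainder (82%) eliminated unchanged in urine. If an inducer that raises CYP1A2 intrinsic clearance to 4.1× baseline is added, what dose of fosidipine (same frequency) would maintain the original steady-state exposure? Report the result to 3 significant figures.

The CYP1A2 pathway (18% of clearance) is boosted to 4.1× activity: 0.18 × 4.1 = 0.738.
The remaining 82% of clearance is unaffected.
CL_new/CL_old = 0.738 + 0.82 = 1.558.
To maintain the same steady-state level, dose must scale with clearance: new dose = 5 × 1.558 = 7.79 μg.

7.79 μg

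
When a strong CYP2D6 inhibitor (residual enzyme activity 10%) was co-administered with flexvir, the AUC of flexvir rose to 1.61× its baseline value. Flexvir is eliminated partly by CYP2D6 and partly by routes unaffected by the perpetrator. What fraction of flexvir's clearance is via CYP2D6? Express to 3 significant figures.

0.421

Write x for the fraction cleared via CYP2D6. The observed AUC change means clearance fell to 1/1.61 = 0.6211 of baseline.
Only the CYP2D6 route changed, so 0.6211 = x·0.1 + (1 − x), giving x = 0.421.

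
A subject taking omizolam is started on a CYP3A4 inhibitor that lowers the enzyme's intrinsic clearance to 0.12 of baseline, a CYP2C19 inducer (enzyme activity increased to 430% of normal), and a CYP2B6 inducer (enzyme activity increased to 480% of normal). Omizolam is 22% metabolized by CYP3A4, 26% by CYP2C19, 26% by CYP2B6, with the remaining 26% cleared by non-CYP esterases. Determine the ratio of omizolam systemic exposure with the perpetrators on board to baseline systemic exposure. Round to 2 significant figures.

0.38

The CYP3A4 pathway (22% of clearance) drops to 0.12× activity: 0.22 × 0.12 = 0.0264.
The CYP2C19 pathway (26% of clearance) increases to 4.3× activity: 0.26 × 4.3 = 1.118.
The CYP2B6 pathway (26% of clearance) is boosted to 4.8× activity: 0.26 × 4.8 = 1.248.
The remaining 26% of clearance is unaffected.
CL_new/CL_old = 0.0264 + 1.118 + 1.248 + 0.26 = 2.6524.
Systemic exposure ∝ 1/CL: fold-change = 1 / 2.6524 = 0.38.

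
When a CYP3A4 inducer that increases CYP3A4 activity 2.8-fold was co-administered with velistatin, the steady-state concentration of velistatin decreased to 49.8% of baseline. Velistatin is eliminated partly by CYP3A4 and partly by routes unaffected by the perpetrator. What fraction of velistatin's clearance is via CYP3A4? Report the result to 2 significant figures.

0.56

Let x = fm,CYP3A4. Because steady-state concentration ∝ 1/CL, relative clearance rose to 1/0.498 = 2.008.
Setting x·2.8 + (1 − x) = 2.008 and solving: x = (2.008 − 1)/(2.8 − 1) = 0.56.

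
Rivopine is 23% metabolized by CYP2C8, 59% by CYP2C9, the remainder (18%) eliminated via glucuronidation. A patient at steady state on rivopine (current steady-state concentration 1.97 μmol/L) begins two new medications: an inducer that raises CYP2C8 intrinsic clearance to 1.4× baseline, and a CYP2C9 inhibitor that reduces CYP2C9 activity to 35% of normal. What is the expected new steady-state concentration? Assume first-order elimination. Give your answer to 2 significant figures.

The CYP2C8 pathway (23% of clearance) is boosted to 1.4× activity: 0.23 × 1.4 = 0.322.
The CYP2C9 pathway (59% of clearance) is reduced to 0.35× activity: 0.59 × 0.35 = 0.2065.
Non-CYP routes (18%) are unchanged.
CL_new/CL_old = 0.322 + 0.2065 + 0.18 = 0.7085.
New steady-state concentration = 1.97 / 0.7085 = 2.8 μmol/L (concentration scales inversely with clearance).

2.8 μmol/L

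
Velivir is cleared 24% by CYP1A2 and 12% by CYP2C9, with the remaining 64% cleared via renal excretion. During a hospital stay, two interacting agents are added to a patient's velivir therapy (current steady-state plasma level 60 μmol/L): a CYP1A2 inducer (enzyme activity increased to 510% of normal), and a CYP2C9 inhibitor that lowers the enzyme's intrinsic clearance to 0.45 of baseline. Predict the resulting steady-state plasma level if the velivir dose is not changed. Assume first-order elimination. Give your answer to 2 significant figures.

31 μmol/L

The CYP1A2 pathway (24% of clearance) rises to 5.1× activity: 0.24 × 5.1 = 1.224.
The CYP2C9 pathway (12% of clearance) is reduced to 0.45× activity: 0.12 × 0.45 = 0.054.
Non-CYP routes (64%) are unchanged.
CL_new/CL_old = 1.224 + 0.054 + 0.64 = 1.918.
New steady-state plasma level = 60 / 1.918 = 31 μmol/L (concentration scales inversely with clearance).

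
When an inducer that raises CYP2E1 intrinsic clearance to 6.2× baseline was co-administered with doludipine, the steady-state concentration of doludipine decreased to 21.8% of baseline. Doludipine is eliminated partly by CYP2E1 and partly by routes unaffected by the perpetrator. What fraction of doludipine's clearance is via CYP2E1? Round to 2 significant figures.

0.69

CL'/CL = 1 / 0.218 = 4.587
6.2·fm + (1 − fm) = 4.587
fm = (4.587 − 1) / (6.2 − 1) = 0.69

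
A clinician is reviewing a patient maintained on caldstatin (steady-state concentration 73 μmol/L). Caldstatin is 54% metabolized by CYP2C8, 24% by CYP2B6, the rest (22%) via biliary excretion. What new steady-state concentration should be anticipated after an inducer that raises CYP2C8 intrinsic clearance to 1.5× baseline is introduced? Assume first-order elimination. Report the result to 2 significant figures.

57 μmol/L

CYP2C8: 0.54 × 1.5 = 0.81
CYP2B6: 0.24 (unchanged)
Other: 0.22 (unchanged)
CL_new/CL_old = 0.81 + 0.24 + 0.22 = 1.27.
Steady-state concentration ∝ 1/CL, so new value = 73 / 1.27 = 57 μmol/L.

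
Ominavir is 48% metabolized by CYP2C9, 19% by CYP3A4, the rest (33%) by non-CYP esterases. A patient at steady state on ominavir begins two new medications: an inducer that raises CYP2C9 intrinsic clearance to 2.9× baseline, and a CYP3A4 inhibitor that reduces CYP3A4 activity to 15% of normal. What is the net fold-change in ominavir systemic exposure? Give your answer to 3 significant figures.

CYP2C9: 0.48 × 2.9 = 1.392
CYP3A4: 0.19 × 0.15 = 0.0285
Other: 0.33 (unchanged)
Relative clearance = 1.392 + 0.0285 + 0.33 = 1.7505.
Net systemic exposure ratio = 1 / 1.7505 = 0.571.

0.571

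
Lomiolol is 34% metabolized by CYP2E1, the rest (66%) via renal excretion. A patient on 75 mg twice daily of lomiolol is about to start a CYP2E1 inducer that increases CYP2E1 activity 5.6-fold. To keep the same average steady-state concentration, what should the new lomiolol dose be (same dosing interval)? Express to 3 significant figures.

192 mg

The CYP2E1 pathway (34% of clearance) is boosted to 5.6× activity: 0.34 × 5.6 = 1.904.
The remaining 66% of clearance is unaffected.
Relative clearance = 1.904 + 0.66 = 2.564.
Exposure is unchanged when dose changes in proportion to clearance. New dose = 75 mg × 2.564 = 192 mg.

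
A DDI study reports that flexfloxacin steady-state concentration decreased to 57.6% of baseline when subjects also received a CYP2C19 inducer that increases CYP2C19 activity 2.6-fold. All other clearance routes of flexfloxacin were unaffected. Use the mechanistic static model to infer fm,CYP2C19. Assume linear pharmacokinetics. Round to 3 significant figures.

0.460

Let fm be the CYP2C19 fraction. New clearance relative to baseline = fm × 2.6 + (1 − fm).
Steady-state concentration ratio = 1 / (new CL fraction), so new CL fraction = 1 / 0.576 = 1.736.
fm × 2.6 + 1 − fm = 1.736  ⇒  fm × (2.6 − 1) = 0.7361  ⇒  fm = 0.460.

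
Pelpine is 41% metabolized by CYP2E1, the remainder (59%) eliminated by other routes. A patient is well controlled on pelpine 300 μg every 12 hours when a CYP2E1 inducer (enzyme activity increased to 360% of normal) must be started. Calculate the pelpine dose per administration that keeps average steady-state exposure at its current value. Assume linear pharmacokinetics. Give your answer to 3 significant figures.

620 μg

CYP2E1: 0.41 × 3.6 = 1.476
Other: 0.59 (unchanged)
Relative clearance = 1.476 + 0.59 = 2.066.
Exposure is unchanged when dose changes in proportion to clearance. New dose = 300 μg × 2.066 = 620 μg.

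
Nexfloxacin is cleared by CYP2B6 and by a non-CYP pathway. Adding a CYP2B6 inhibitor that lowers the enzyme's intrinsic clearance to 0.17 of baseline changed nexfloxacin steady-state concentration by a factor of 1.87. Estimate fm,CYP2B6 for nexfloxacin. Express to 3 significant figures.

CL'/CL = 1 / 1.87 = 0.5348
0.17·fm + (1 − fm) = 0.5348
fm = (0.5348 − 1) / (0.17 − 1) = 0.561

0.561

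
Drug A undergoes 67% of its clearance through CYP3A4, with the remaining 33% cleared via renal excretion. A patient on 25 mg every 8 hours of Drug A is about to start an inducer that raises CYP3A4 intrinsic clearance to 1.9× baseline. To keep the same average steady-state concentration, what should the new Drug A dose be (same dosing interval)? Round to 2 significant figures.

The CYP3A4 pathway (67% of clearance) increases to 1.9× activity: 0.67 × 1.9 = 1.273.
The remaining 33% of clearance is unaffected.
Relative clearance = 1.273 + 0.33 = 1.603.
Css,avg = (dose rate)/CL, so holding Css fixed requires dose ∝ CL: 25 × 1.603 = 40 mg.

40 mg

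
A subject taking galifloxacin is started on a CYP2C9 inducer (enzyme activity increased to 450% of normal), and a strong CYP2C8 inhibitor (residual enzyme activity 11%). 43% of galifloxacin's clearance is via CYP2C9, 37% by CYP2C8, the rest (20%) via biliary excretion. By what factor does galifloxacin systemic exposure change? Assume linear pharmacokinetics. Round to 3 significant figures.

0.460

The CYP2C9 pathway (43% of clearance) rises to 4.5× activity: 0.43 × 4.5 = 1.935.
The CYP2C8 pathway (37% of clearance) drops to 0.11× activity: 0.37 × 0.11 = 0.0407.
Non-CYP routes (20%) are unchanged.
CL_new/CL_old = 1.935 + 0.0407 + 0.2 = 2.1757.
Because systemic exposure varies inversely with clearance, the combined effect is 1 / 2.1757 = 0.460.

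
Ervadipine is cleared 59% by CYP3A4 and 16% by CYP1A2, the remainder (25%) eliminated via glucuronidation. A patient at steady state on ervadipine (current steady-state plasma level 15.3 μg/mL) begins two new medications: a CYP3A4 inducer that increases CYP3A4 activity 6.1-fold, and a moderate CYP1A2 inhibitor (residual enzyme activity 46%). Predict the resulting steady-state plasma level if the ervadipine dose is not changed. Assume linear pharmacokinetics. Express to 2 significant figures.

3.9 μg/mL

The CYP3A4 pathway (59% of clearance) is boosted to 6.1× activity: 0.59 × 6.1 = 3.599.
The CYP1A2 pathway (16% of clearance) drops to 0.46× activity: 0.16 × 0.46 = 0.0736.
Non-CYP routes (25%) are unchanged.
Relative clearance = 3.599 + 0.0736 + 0.25 = 3.9226.
Steady-state plasma level ∝ 1/CL: new value = 15.3 / 3.9226 = 3.9 μg/mL.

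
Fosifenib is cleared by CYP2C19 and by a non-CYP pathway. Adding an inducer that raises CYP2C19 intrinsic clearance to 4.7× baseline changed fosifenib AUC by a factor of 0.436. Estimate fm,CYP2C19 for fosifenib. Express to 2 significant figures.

Let x = fm,CYP2C19. Because AUC ∝ 1/CL, relative clearance rose to 1/0.436 = 2.294.
Only the CYP2C19 route changed, so 2.294 = x·4.7 + (1 − x), giving x = 0.35.

0.35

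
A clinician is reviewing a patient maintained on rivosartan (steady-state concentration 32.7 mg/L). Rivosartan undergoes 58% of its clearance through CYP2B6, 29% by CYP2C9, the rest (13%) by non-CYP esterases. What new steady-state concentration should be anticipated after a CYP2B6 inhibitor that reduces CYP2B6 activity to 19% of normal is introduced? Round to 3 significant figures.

CYP2B6: 0.58 × 0.19 = 0.1102
CYP2C9: 0.29 (unchanged)
Other: 0.13 (unchanged)
Relative clearance = 0.1102 + 0.29 + 0.13 = 0.5302.
Steady-state concentration ∝ 1/CL, so new value = 32.7 / 0.5302 = 61.7 mg/L.

61.7 mg/L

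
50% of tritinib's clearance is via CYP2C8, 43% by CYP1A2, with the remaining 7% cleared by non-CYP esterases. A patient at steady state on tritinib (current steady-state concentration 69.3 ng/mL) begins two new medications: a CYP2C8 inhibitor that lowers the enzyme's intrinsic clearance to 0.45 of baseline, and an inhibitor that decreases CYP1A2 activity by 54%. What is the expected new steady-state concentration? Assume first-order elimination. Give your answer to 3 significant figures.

The CYP2C8 pathway (50% of clearance) drops to 0.45× activity: 0.5 × 0.45 = 0.225.
The CYP1A2 pathway (43% of clearance) falls to 0.46× activity: 0.43 × 0.46 = 0.1978.
Non-CYP routes (7%) are unchanged.
Relative clearance = 0.225 + 0.1978 + 0.07 = 0.4928.
New steady-state concentration = 69.3 / 0.4928 = 141 ng/mL (concentration scales inversely with clearance).

141 ng/mL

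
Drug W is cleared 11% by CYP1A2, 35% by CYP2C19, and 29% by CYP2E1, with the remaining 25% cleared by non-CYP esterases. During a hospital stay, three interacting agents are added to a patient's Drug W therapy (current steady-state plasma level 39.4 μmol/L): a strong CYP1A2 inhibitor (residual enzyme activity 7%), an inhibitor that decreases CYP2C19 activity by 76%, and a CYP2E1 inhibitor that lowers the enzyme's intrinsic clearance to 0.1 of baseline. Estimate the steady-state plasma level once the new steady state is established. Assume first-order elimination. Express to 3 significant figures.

The CYP1A2 pathway (11% of clearance) is reduced to 0.07× activity: 0.11 × 0.07 = 0.0077.
The CYP2C19 pathway (35% of clearance) falls to 0.24× activity: 0.35 × 0.24 = 0.084.
The CYP2E1 pathway (29% of clearance) drops to 0.1× activity: 0.29 × 0.1 = 0.029.
Non-CYP routes (25%) are unchanged.
New clearance relative to baseline: 0.0077 + 0.084 + 0.029 + 0.25 = 0.3707.
New steady-state plasma level = 39.4 / 0.3707 = 106 μmol/L (concentration scales inversely with clearance).

106 μmol/L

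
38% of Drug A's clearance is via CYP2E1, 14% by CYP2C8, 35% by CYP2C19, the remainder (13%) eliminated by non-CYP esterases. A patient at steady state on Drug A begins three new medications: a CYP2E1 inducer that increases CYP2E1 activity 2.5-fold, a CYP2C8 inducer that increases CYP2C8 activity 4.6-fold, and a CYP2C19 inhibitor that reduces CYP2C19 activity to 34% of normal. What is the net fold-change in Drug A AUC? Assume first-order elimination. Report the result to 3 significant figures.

The CYP2E1 pathway (38% of clearance) rises to 2.5× activity: 0.38 × 2.5 = 0.95.
The CYP2C8 pathway (14% of clearance) increases to 4.6× activity: 0.14 × 4.6 = 0.644.
The CYP2C19 pathway (35% of clearance) falls to 0.34× activity: 0.35 × 0.34 = 0.119.
Non-CYP routes (13%) are unchanged.
CL_new/CL_old = 0.95 + 0.644 + 0.119 + 0.13 = 1.843.
Net AUC ratio = 1 / 1.843 = 0.543.

0.543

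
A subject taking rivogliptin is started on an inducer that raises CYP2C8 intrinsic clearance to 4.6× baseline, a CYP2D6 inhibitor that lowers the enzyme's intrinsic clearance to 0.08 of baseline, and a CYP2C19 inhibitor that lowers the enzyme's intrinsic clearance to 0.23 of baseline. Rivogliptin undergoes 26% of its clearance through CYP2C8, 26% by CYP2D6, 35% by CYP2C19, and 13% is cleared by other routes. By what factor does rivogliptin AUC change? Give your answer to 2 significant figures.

The CYP2C8 pathway (26% of clearance) increases to 4.6× activity: 0.26 × 4.6 = 1.196.
The CYP2D6 pathway (26% of clearance) drops to 0.08× activity: 0.26 × 0.08 = 0.0208.
The CYP2C19 pathway (35% of clearance) drops to 0.23× activity: 0.35 × 0.23 = 0.0805.
The remaining 13% of clearance is unaffected.
New clearance relative to baseline: 1.196 + 0.0208 + 0.0805 + 0.13 = 1.4273.
Because AUC varies inversely with clearance, the combined effect is 1 / 1.4273 = 0.70.

0.70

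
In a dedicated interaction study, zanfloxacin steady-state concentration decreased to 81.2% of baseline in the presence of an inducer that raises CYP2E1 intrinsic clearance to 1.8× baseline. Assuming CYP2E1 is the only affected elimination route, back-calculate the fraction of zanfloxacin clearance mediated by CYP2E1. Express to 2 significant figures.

0.29

Let x = fm,CYP2E1. Because steady-state concentration ∝ 1/CL, relative clearance rose to 1/0.812 = 1.232.
Only the CYP2E1 route changed, so 1.232 = x·1.8 + (1 − x), giving x = 0.29.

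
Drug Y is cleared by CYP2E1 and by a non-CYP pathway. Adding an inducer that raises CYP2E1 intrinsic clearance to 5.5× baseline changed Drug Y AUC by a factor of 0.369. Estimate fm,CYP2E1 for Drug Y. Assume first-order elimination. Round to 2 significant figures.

0.38

Let x = fm,CYP2E1. Because AUC ∝ 1/CL, relative clearance rose to 1/0.369 = 2.71.
Only the CYP2E1 route changed, so 2.71 = x·5.5 + (1 − x), giving x = 0.38.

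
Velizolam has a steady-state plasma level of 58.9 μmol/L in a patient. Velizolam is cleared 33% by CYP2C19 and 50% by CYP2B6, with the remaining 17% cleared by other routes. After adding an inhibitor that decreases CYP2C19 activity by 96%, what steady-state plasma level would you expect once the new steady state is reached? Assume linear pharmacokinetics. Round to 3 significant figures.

The CYP2C19 pathway (33% of clearance) drops to 0.04× activity: 0.33 × 0.04 = 0.0132.
CYP2B6 (50%) and the residual 17% are unaffected.
New clearance relative to baseline: 0.0132 + 0.5 + 0.17 = 0.6832.
New steady-state plasma level = baseline ÷ relative clearance = 58.9 / 0.6832 = 86.2 μmol/L.

86.2 μmol/L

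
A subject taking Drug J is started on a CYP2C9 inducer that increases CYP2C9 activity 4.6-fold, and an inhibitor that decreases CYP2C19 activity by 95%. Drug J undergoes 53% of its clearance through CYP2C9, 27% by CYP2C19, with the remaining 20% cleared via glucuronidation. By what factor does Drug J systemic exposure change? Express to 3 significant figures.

The CYP2C9 pathway (53% of clearance) rises to 4.6× activity: 0.53 × 4.6 = 2.438.
The CYP2C19 pathway (27% of clearance) drops to 0.05× activity: 0.27 × 0.05 = 0.0135.
Non-CYP routes (20%) are unchanged.
CL_new/CL_old = 2.438 + 0.0135 + 0.2 = 2.6515.
Because systemic exposure varies inversely with clearance, the combined effect is 1 / 2.6515 = 0.377.

0.377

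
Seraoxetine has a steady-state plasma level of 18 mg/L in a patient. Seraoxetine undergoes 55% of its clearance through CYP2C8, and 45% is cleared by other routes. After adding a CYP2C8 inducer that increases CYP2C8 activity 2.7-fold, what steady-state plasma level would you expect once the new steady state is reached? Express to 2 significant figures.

9.3 mg/L

CYP2C8: 0.55 × 2.7 = 1.485
Other: 0.45 (unchanged)
Relative clearance = 1.485 + 0.45 = 1.935.
Steady-state plasma level ∝ 1/CL, so new value = 18 / 1.935 = 9.3 mg/L.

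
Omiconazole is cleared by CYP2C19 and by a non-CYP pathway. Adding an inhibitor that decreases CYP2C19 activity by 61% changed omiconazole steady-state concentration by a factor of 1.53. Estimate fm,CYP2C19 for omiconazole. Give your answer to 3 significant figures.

0.568

Let fm be the CYP2C19 fraction. New clearance relative to baseline = fm × 0.39 + (1 − fm).
Steady-state concentration ratio = 1 / (new CL fraction), so new CL fraction = 1 / 1.53 = 0.6536.
fm × 0.39 + 1 − fm = 0.6536  ⇒  fm × (0.39 − 1) = −0.3464  ⇒  fm = 0.568.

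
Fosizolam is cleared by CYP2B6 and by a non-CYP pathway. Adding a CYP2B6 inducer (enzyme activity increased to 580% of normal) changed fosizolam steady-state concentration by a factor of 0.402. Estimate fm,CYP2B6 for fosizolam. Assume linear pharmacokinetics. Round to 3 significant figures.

0.310

Let x = fm,CYP2B6. Because steady-state concentration ∝ 1/CL, relative clearance rose to 1/0.402 = 2.488.
Only the CYP2B6 route changed, so 2.488 = x·5.8 + (1 − x), giving x = 0.310.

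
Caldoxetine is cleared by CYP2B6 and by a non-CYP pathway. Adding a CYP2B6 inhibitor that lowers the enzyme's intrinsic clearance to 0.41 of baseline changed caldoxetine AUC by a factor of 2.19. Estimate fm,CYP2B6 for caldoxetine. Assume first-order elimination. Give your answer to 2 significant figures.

Call the CYP2B6 fraction fm. After the interaction, CL_new/CL_old = fm × 0.41 + (1 − fm).
AUC ratio = 1 / (new CL fraction), so new CL fraction = 1 / 2.19 = 0.4566.
fm × 0.41 + 1 − fm = 0.4566  ⇒  fm × (0.41 − 1) = −0.5434  ⇒  fm = 0.92.

0.92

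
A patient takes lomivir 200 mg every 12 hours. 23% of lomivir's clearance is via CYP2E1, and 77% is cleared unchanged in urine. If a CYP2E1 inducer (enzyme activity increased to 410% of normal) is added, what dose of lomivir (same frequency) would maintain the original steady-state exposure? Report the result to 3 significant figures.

343 mg

The CYP2E1 pathway (23% of clearance) is boosted to 4.1× activity: 0.23 × 4.1 = 0.943.
Non-CYP routes (77%) are unchanged.
CL_new/CL_old = 0.943 + 0.77 = 1.713.
Css,avg = (dose rate)/CL, so holding Css fixed requires dose ∝ CL: 200 × 1.713 = 343 mg.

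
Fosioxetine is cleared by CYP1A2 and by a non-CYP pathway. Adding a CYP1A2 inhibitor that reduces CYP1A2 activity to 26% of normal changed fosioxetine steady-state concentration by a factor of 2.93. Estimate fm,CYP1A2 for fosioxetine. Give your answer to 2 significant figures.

0.89

CL'/CL = 1 / 2.93 = 0.3413
0.26·fm + (1 − fm) = 0.3413
fm = (0.3413 − 1) / (0.26 − 1) = 0.89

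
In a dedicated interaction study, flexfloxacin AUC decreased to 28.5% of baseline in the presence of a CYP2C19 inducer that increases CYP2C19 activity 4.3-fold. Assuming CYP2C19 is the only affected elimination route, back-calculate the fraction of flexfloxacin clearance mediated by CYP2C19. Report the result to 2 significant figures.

0.76

CL'/CL = 1 / 0.285 = 3.509
4.3·fm + (1 − fm) = 3.509
fm = (3.509 − 1) / (4.3 − 1) = 0.76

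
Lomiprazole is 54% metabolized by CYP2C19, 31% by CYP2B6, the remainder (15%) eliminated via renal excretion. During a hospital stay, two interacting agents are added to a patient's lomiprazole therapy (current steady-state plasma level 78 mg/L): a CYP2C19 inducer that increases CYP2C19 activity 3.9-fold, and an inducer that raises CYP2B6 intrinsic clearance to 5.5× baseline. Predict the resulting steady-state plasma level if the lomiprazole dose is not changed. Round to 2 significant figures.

20 mg/L

CYP2C19: 0.54 × 3.9 = 2.106
CYP2B6: 0.31 × 5.5 = 1.705
Other: 0.15 (unchanged)
Relative clearance = 2.106 + 1.705 + 0.15 = 3.961.
Steady-state plasma level ∝ 1/CL: new value = 78 / 3.961 = 20 mg/L.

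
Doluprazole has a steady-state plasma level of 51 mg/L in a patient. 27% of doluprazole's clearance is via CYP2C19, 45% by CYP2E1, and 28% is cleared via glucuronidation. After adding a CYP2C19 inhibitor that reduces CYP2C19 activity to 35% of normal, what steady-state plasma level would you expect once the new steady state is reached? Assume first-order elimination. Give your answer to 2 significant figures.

62 mg/L

The CYP2C19 pathway (27% of clearance) drops to 0.35× activity: 0.27 × 0.35 = 0.0945.
CYP2E1 (45%) and the residual 28% are unaffected.
Relative clearance = 0.0945 + 0.45 + 0.28 = 0.8245.
Steady-state plasma level ∝ 1/CL, so new value = 51 / 0.8245 = 62 mg/L.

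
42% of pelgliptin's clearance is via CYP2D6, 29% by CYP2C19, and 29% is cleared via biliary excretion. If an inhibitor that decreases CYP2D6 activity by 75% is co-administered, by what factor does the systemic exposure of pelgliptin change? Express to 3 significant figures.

CYP2D6: 0.42 × 0.25 = 0.105
CYP2C19: 0.29 (unchanged)
Other: 0.29 (unchanged)
CL_new/CL_old = 0.105 + 0.29 + 0.29 = 0.685.
Since systemic exposure ∝ 1/CL, the ratio is 1 / 0.685 = 1.46.

1.46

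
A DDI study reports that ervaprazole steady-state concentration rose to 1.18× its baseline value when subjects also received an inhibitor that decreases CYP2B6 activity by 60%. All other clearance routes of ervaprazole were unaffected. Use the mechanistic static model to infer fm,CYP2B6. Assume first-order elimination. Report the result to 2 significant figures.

0.25

Write x for the fraction cleared via CYP2B6. The observed steady-state concentration change means clearance fell to 1/1.18 = 0.8475 of baseline.
Setting x·0.4 + (1 − x) = 0.8475 and solving: x = (0.8475 − 1)/(0.4 − 1) = 0.25.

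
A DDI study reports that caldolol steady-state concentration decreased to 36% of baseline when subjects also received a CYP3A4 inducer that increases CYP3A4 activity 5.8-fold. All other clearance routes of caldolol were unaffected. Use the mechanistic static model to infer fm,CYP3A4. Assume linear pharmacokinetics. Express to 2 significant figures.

0.37

Let fm be the CYP3A4 fraction. New clearance relative to baseline = fm × 5.8 + (1 − fm).
Steady-state concentration ratio = 1 / (new CL fraction), so new CL fraction = 1 / 0.360 = 2.778.
fm × 5.8 + 1 − fm = 2.778  ⇒  fm × (5.8 − 1) = 1.778  ⇒  fm = 0.37.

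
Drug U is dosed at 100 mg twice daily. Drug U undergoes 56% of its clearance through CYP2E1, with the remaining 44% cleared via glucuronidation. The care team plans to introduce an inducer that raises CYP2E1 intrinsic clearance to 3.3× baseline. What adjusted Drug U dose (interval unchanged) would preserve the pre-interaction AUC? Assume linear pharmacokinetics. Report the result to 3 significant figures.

CYP2E1: 0.56 × 3.3 = 1.848
Other: 0.44 (unchanged)
CL_new/CL_old = 1.848 + 0.44 = 2.288.
Exposure is unchanged when dose changes in proportion to clearance. New dose = 100 mg × 2.288 = 229 mg.

229 mg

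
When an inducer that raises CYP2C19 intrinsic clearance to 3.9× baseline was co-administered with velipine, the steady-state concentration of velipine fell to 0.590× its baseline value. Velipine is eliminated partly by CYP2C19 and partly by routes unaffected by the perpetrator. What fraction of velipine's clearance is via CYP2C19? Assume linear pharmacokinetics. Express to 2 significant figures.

Call the CYP2C19 fraction fm. After the interaction, CL_new/CL_old = fm × 3.9 + (1 − fm).
Steady-state concentration ratio = 1 / (new CL fraction), so new CL fraction = 1 / 0.590 = 1.695.
fm × 3.9 + 1 − fm = 1.695  ⇒  fm × (3.9 − 1) = 0.6949  ⇒  fm = 0.24.

0.24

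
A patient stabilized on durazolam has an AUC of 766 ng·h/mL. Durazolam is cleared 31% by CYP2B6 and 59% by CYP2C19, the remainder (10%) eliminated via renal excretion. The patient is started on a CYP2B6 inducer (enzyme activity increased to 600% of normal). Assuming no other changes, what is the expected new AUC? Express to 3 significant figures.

300 ng·h/mL

CYP2B6: 0.31 × 6 = 1.86
CYP2C19: 0.59 (unchanged)
Other: 0.1 (unchanged)
New clearance relative to baseline: 1.86 + 0.59 + 0.1 = 2.55.
New AUC = baseline ÷ relative clearance = 766 / 2.55 = 300 ng·h/mL.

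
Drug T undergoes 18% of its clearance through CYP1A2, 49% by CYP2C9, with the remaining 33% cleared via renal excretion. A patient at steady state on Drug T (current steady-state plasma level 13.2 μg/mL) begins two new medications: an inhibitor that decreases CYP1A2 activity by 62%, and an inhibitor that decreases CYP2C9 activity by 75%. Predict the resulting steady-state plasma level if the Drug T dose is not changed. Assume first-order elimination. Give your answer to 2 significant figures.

25 μg/mL

The CYP1A2 pathway (18% of clearance) falls to 0.38× activity: 0.18 × 0.38 = 0.0684.
The CYP2C9 pathway (49% of clearance) drops to 0.25× activity: 0.49 × 0.25 = 0.1225.
The remaining 33% of clearance is unaffected.
Relative clearance = 0.0684 + 0.1225 + 0.33 = 0.5209.
Steady-state plasma level ∝ 1/CL: new value = 13.2 / 0.5209 = 25 μg/mL.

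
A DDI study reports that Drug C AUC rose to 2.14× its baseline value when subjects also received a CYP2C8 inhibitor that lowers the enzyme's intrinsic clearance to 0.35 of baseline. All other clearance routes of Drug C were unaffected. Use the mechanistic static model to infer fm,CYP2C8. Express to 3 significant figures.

Let fm be the CYP2C8 fraction. New clearance relative to baseline = fm × 0.35 + (1 − fm).
AUC ratio = 1 / (new CL fraction), so new CL fraction = 1 / 2.14 = 0.4673.
fm × 0.35 + 1 − fm = 0.4673  ⇒  fm × (0.35 − 1) = −0.5327  ⇒  fm = 0.820.

0.820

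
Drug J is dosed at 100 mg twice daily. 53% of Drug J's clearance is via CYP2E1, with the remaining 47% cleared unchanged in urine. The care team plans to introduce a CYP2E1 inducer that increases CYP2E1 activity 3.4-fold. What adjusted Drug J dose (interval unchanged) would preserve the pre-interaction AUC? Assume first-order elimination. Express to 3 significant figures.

227 mg

CYP2E1: 0.53 × 3.4 = 1.802
Other: 0.47 (unchanged)
New clearance relative to baseline: 1.802 + 0.47 = 2.272.
To maintain the same steady-state level, dose must scale with clearance: new dose = 100 × 2.272 = 227 mg.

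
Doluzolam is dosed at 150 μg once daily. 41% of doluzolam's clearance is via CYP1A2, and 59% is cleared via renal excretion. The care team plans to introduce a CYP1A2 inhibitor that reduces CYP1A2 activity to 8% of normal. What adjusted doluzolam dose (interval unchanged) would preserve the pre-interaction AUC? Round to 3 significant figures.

93.4 μg

The CYP1A2 pathway (41% of clearance) is reduced to 0.08× activity: 0.41 × 0.08 = 0.0328.
Non-CYP routes (59%) are unchanged.
New clearance relative to baseline: 0.0328 + 0.59 = 0.6228.
Exposure is unchanged when dose changes in proportion to clearance. New dose = 150 μg × 0.6228 = 93.4 μg.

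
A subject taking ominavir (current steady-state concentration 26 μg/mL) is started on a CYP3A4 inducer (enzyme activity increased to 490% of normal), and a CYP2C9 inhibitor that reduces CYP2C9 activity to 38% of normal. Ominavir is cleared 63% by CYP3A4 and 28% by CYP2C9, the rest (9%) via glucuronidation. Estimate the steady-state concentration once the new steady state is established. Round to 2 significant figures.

7.9 μg/mL

CYP3A4: 0.63 × 4.9 = 3.087
CYP2C9: 0.28 × 0.38 = 0.1064
Other: 0.09 (unchanged)
CL_new/CL_old = 3.087 + 0.1064 + 0.09 = 3.2834.
Dividing the baseline by the relative clearance: 26 / 3.2834 = 7.9 μg/mL.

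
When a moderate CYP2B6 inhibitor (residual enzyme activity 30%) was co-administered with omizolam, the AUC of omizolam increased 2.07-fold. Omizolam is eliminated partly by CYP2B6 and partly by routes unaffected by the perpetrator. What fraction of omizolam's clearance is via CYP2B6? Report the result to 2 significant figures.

Let x = fm,CYP2B6. Because AUC ∝ 1/CL, relative clearance fell to 1/2.07 = 0.4831.
Setting x·0.3 + (1 − x) = 0.4831 and solving: x = (0.4831 − 1)/(0.3 − 1) = 0.74.

0.74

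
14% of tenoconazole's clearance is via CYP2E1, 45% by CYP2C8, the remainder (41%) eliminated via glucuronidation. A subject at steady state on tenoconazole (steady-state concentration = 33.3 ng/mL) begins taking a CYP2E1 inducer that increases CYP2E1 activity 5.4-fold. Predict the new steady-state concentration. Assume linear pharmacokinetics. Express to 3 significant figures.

20.6 ng/mL

CYP2E1: 0.14 × 5.4 = 0.756
CYP2C8: 0.45 (unchanged)
Other: 0.41 (unchanged)
CL_new/CL_old = 0.756 + 0.45 + 0.41 = 1.616.
New steady-state concentration = baseline ÷ relative clearance = 33.3 / 1.616 = 20.6 ng/mL.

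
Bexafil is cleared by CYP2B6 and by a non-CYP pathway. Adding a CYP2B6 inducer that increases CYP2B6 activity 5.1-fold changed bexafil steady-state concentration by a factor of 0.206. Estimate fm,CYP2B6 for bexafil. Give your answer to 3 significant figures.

0.940

CL'/CL = 1 / 0.206 = 4.854
5.1·fm + (1 − fm) = 4.854
fm = (4.854 − 1) / (5.1 − 1) = 0.940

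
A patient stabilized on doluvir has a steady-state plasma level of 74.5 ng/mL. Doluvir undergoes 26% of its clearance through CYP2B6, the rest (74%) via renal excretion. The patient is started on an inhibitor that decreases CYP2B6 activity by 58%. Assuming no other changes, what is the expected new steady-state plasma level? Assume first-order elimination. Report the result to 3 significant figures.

87.7 ng/mL

CYP2B6: 0.26 × 0.42 = 0.1092
Other: 0.74 (unchanged)
Relative clearance = 0.1092 + 0.74 = 0.8492.
Steady-state plasma level ∝ 1/CL, so new value = 74.5 / 0.8492 = 87.7 ng/mL.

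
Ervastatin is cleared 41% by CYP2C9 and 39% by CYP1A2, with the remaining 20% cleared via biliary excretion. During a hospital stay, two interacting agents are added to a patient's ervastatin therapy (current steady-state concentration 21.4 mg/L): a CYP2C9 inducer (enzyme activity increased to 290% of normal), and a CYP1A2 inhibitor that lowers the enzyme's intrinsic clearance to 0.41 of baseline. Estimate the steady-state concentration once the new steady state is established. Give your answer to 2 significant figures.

14 mg/L

CYP2C9: 0.41 × 2.9 = 1.189
CYP1A2: 0.39 × 0.41 = 0.1599
Other: 0.2 (unchanged)
New clearance relative to baseline: 1.189 + 0.1599 + 0.2 = 1.5489.
Steady-state concentration ∝ 1/CL: new value = 21.4 / 1.5489 = 14 mg/L.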